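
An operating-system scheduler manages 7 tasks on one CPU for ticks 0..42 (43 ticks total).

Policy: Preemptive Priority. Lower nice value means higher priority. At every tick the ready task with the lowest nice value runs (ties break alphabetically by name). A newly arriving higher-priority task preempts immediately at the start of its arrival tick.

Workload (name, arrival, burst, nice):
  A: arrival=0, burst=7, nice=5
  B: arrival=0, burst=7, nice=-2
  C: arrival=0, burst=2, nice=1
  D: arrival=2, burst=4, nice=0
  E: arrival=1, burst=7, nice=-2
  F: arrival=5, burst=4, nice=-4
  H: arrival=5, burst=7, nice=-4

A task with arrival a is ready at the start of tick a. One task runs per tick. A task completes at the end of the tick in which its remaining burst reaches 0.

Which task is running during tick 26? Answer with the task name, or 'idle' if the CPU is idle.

t=0: ready={A,B,C} → run B
t=1: ready={A,B,C,E} → run B
t=2: ready={A,B,C,D,E} → run B
t=3: ready={A,B,C,D,E} → run B
t=4: ready={A,B,C,D,E} → run B
t=5: ready={A,B,C,D,E,F,H} → run F
t=6: ready={A,B,C,D,E,F,H} → run F
t=7: ready={A,B,C,D,E,F,H} → run F
t=8: ready={A,B,C,D,E,F,H} → run F
t=9: ready={A,B,C,D,E,H} → run H
t=10: ready={A,B,C,D,E,H} → run H
t=11: ready={A,B,C,D,E,H} → run H
t=12: ready={A,B,C,D,E,H} → run H
t=13: ready={A,B,C,D,E,H} → run H
t=14: ready={A,B,C,D,E,H} → run H
t=15: ready={A,B,C,D,E,H} → run H
t=16: ready={A,B,C,D,E} → run B
t=17: ready={A,B,C,D,E} → run B
t=18: ready={A,C,D,E} → run E
t=19: ready={A,C,D,E} → run E
t=20: ready={A,C,D,E} → run E
t=21: ready={A,C,D,E} → run E
t=22: ready={A,C,D,E} → run E
t=23: ready={A,C,D,E} → run E
t=24: ready={A,C,D,E} → run E
t=25: ready={A,C,D} → run D
t=26: ready={A,C,D} → run D
t=27: ready={A,C,D} → run D
t=28: ready={A,C,D} → run D
t=29: ready={A,C} → run C
t=30: ready={A,C} → run C
t=31: ready={A} → run A
t=32: ready={A} → run A
t=33: ready={A} → run A
t=34: ready={A} → run A
t=35: ready={A} → run A
t=36: ready={A} → run A
t=37: ready={A} → run A
t=38: (idle)
t=39: (idle)
t=40: (idle)
t=41: (idle)
t=42: (idle)

running at tick 26 = D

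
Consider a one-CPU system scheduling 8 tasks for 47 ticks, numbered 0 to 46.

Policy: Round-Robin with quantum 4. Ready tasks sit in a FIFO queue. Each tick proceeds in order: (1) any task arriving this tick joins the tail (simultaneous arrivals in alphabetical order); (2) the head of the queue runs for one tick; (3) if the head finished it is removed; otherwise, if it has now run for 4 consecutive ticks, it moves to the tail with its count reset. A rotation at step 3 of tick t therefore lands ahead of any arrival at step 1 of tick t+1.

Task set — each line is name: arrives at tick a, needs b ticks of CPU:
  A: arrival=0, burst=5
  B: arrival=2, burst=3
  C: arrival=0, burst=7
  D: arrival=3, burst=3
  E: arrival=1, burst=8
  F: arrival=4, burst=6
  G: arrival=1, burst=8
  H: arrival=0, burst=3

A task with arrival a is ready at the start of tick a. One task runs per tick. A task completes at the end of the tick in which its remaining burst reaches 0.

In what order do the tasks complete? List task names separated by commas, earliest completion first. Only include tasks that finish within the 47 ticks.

completion order = H, B, D, A, C, E, G, F

t=0: queue=[A,C,H] q_used=0 → run A
t=1: queue=[A,C,H,E,G] q_used=1 → run A
t=2: queue=[A,C,H,E,G,B] q_used=2 → run A
t=3: queue=[A,C,H,E,G,B,D] q_used=3 → run A
t=4: queue=[C,H,E,G,B,D,A,F] q_used=0 → run C
t=5: queue=[C,H,E,G,B,D,A,F] q_used=1 → run C
t=6: queue=[C,H,E,G,B,D,A,F] q_used=2 → run C
t=7: queue=[C,H,E,G,B,D,A,F] q_used=3 → run C
t=8: queue=[H,E,G,B,D,A,F,C] q_used=0 → run H
t=9: queue=[H,E,G,B,D,A,F,C] q_used=1 → run H
t=10: queue=[H,E,G,B,D,A,F,C] q_used=2 → run H
t=11: queue=[E,G,B,D,A,F,C] q_used=0 → run E
t=12: queue=[E,G,B,D,A,F,C] q_used=1 → run E
t=13: queue=[E,G,B,D,A,F,C] q_used=2 → run E
t=14: queue=[E,G,B,D,A,F,C] q_used=3 → run E
t=15: queue=[G,B,D,A,F,C,E] q_used=0 → run G
t=16: queue=[G,B,D,A,F,C,E] q_used=1 → run G
t=17: queue=[G,B,D,A,F,C,E] q_used=2 → run G
t=18: queue=[G,B,D,A,F,C,E] q_used=3 → run G
t=19: queue=[B,D,A,F,C,E,G] q_used=0 → run B
t=20: queue=[B,D,A,F,C,E,G] q_used=1 → run B
t=21: queue=[B,D,A,F,C,E,G] q_used=2 → run B
t=22: queue=[D,A,F,C,E,G] q_used=0 → run D
t=23: queue=[D,A,F,C,E,G] q_used=1 → run D
t=24: queue=[D,A,F,C,E,G] q_used=2 → run D
t=25: queue=[A,F,C,E,G] q_used=0 → run A
t=26: queue=[F,C,E,G] q_used=0 → run F
t=27: queue=[F,C,E,G] q_used=1 → run F
t=28: queue=[F,C,E,G] q_used=2 → run F
t=29: queue=[F,C,E,G] q_used=3 → run F
t=30: queue=[C,E,G,F] q_used=0 → run C
t=31: queue=[C,E,G,F] q_used=1 → run C
t=32: queue=[C,E,G,F] q_used=2 → run C
t=33: queue=[E,G,F] q_used=0 → run E
t=34: queue=[E,G,F] q_used=1 → run E
t=35: queue=[E,G,F] q_used=2 → run E
t=36: queue=[E,G,F] q_used=3 → run E
t=37: queue=[G,F] q_used=0 → run G
t=38: queue=[G,F] q_used=1 → run G
t=39: queue=[G,F] q_used=2 → run G
t=40: queue=[G,F] q_used=3 → run G
t=41: queue=[F] q_used=0 → run F
t=42: queue=[F] q_used=1 → run F
t=43: (idle)
t=44: (idle)
t=45: (idle)
t=46: (idle)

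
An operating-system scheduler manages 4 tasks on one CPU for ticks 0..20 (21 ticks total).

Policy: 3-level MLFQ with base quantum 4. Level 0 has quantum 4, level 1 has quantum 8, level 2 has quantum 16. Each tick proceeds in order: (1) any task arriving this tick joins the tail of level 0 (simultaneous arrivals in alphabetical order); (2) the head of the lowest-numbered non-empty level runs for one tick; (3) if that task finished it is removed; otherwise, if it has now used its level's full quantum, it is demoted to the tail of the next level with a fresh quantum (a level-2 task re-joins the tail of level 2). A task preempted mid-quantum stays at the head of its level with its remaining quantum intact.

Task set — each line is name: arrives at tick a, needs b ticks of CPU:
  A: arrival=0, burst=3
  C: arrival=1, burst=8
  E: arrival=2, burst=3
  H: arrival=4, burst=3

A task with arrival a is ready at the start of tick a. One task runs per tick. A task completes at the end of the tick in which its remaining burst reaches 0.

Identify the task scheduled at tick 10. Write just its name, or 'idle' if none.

running at tick 10 = H

t=0: L0/L1/L2 = A/-/- → run A
t=1: L0/L1/L2 = AC/-/- → run A
t=2: L0/L1/L2 = ACE/-/- → run A
t=3: L0/L1/L2 = CE/-/- → run C
t=4: L0/L1/L2 = CEH/-/- → run C
t=5: L0/L1/L2 = CEH/-/- → run C
t=6: L0/L1/L2 = CEH/-/- → run C
t=7: L0/L1/L2 = EH/C/- → run E
t=8: L0/L1/L2 = EH/C/- → run E
t=9: L0/L1/L2 = EH/C/- → run E
t=10: L0/L1/L2 = H/C/- → run H
t=11: L0/L1/L2 = H/C/- → run H
t=12: L0/L1/L2 = H/C/- → run H
t=13: L0/L1/L2 = -/C/- → run C
t=14: L0/L1/L2 = -/C/- → run C
t=15: L0/L1/L2 = -/C/- → run C
t=16: L0/L1/L2 = -/C/- → run C
t=17: (idle)
t=18: (idle)
t=19: (idle)
t=20: (idle)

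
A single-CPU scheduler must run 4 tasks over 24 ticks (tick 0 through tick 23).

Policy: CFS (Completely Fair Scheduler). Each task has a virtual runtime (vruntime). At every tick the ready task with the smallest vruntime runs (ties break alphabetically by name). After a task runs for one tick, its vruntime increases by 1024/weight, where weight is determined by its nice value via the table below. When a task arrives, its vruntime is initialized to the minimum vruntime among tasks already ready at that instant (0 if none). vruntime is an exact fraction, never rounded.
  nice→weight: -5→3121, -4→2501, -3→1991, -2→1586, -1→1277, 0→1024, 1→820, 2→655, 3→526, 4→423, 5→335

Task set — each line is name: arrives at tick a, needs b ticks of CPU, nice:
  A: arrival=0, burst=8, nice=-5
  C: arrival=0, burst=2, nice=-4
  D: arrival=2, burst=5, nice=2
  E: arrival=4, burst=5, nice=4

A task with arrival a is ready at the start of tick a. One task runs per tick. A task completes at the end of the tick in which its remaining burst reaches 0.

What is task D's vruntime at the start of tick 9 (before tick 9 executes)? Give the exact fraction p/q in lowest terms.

t=0: vr[A=0 C=0] → run A
t=1: vr[A=1024/3121 C=0] → run C
t=2: vr[A=1024/3121 C=1024/2501 D=1024/3121] → run A
t=3: vr[A=2048/3121 C=1024/2501 D=1024/3121] → run D
t=4: vr[A=2048/3121 C=1024/2501 D=3866624/2044255 E=1024/2501] → run C
t=5: vr[A=2048/3121 D=3866624/2044255 E=1024/2501] → run E
t=6: vr[A=2048/3121 D=3866624/2044255 E=2994176/1057923] → run A
t=7: vr[A=3072/3121 D=3866624/2044255 E=2994176/1057923] → run A
t=8: vr[A=4096/3121 D=3866624/2044255 E=2994176/1057923] → run A
t=9: vr[A=5120/3121 D=3866624/2044255 E=2994176/1057923] → run A
t=10: vr[A=6144/3121 D=3866624/2044255 E=2994176/1057923] → run D
t=11: vr[A=6144/3121 D=7062528/2044255 E=2994176/1057923] → run A
t=12: vr[A=7168/3121 D=7062528/2044255 E=2994176/1057923] → run A
t=13: vr[D=7062528/2044255 E=2994176/1057923] → run E
t=14: vr[D=7062528/2044255 E=5555200/1057923] → run D
t=15: vr[D=10258432/2044255 E=5555200/1057923] → run D
t=16: vr[D=13454336/2044255 E=5555200/1057923] → run E
t=17: vr[D=13454336/2044255 E=2705408/352641] → run D
t=18: vr[E=2705408/352641] → run E
t=19: vr[E=10677248/1057923] → run E
t=20: (idle)
t=21: (idle)
t=22: (idle)
t=23: (idle)

vruntime(D, start of tick 9) = 3866624/2044255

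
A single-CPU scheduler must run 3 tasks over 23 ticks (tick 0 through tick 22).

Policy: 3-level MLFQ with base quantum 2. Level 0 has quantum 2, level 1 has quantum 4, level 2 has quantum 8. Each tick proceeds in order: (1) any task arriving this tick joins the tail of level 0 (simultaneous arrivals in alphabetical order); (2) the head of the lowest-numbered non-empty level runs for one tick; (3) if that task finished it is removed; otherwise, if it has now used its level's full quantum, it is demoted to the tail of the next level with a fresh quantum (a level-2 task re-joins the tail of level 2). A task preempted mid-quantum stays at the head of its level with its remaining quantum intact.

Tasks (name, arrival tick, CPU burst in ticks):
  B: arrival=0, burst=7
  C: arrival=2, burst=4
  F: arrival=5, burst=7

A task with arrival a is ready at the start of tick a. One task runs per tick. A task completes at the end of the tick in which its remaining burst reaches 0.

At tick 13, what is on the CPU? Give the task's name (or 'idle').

t=0: L0/L1/L2 = B/-/- → run B
t=1: L0/L1/L2 = B/-/- → run B
t=2: L0/L1/L2 = C/B/- → run C
t=3: L0/L1/L2 = C/B/- → run C
t=4: L0/L1/L2 = -/BC/- → run B
t=5: L0/L1/L2 = F/BC/- → run F
t=6: L0/L1/L2 = F/BC/- → run F
t=7: L0/L1/L2 = -/BCF/- → run B
t=8: L0/L1/L2 = -/BCF/- → run B
t=9: L0/L1/L2 = -/BCF/- → run B
t=10: L0/L1/L2 = -/CF/B → run C
t=11: L0/L1/L2 = -/CF/B → run C
t=12: L0/L1/L2 = -/F/B → run F
t=13: L0/L1/L2 = -/F/B → run F
t=14: L0/L1/L2 = -/F/B → run F
t=15: L0/L1/L2 = -/F/B → run F
t=16: L0/L1/L2 = -/-/BF → run B
t=17: L0/L1/L2 = -/-/F → run F
t=18: (idle)
t=19: (idle)
t=20: (idle)
t=21: (idle)
t=22: (idle)

running at tick 13 = F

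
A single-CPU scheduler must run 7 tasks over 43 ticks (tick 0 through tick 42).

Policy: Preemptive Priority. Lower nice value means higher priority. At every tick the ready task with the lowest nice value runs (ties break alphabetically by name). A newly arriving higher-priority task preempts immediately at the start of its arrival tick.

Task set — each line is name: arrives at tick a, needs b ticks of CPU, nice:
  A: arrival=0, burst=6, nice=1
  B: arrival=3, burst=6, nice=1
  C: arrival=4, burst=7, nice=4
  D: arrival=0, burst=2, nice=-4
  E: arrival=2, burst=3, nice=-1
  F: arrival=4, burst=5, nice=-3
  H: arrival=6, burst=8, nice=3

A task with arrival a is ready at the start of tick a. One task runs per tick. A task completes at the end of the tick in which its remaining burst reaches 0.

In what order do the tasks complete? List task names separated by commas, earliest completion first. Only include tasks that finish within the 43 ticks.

completion order = D, F, E, A, B, H, C

t=0: ready={A,D} → run D
t=1: ready={A,D} → run D
t=2: ready={A,E} → run E
t=3: ready={A,B,E} → run E
t=4: ready={A,B,C,E,F} → run F
t=5: ready={A,B,C,E,F} → run F
t=6: ready={A,B,C,E,F,H} → run F
t=7: ready={A,B,C,E,F,H} → run F
t=8: ready={A,B,C,E,F,H} → run F
t=9: ready={A,B,C,E,H} → run E
t=10: ready={A,B,C,H} → run A
t=11: ready={A,B,C,H} → run A
t=12: ready={A,B,C,H} → run A
t=13: ready={A,B,C,H} → run A
t=14: ready={A,B,C,H} → run A
t=15: ready={A,B,C,H} → run A
t=16: ready={B,C,H} → run B
t=17: ready={B,C,H} → run B
t=18: ready={B,C,H} → run B
t=19: ready={B,C,H} → run B
t=20: ready={B,C,H} → run B
t=21: ready={B,C,H} → run B
t=22: ready={C,H} → run H
t=23: ready={C,H} → run H
t=24: ready={C,H} → run H
t=25: ready={C,H} → run H
t=26: ready={C,H} → run H
t=27: ready={C,H} → run H
t=28: ready={C,H} → run H
t=29: ready={C,H} → run H
t=30: ready={C} → run C
t=31: ready={C} → run C
t=32: ready={C} → run C
t=33: ready={C} → run C
t=34: ready={C} → run C
t=35: ready={C} → run C
t=36: ready={C} → run C
t=37: (idle)
t=38: (idle)
t=39: (idle)
t=40: (idle)
t=41: (idle)
t=42: (idle)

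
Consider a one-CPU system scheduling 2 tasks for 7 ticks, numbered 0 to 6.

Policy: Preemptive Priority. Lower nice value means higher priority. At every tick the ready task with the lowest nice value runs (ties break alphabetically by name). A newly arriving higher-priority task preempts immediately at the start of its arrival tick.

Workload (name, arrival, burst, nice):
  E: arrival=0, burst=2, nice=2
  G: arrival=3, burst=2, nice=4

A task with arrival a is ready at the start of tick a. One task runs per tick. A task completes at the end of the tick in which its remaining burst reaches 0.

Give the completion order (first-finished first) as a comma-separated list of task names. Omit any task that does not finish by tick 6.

completion order = E, G

t=0: ready={E} → run E
t=1: ready={E} → run E
t=2: (idle)
t=3: ready={G} → run G
t=4: ready={G} → run G
t=5: (idle)
t=6: (idle)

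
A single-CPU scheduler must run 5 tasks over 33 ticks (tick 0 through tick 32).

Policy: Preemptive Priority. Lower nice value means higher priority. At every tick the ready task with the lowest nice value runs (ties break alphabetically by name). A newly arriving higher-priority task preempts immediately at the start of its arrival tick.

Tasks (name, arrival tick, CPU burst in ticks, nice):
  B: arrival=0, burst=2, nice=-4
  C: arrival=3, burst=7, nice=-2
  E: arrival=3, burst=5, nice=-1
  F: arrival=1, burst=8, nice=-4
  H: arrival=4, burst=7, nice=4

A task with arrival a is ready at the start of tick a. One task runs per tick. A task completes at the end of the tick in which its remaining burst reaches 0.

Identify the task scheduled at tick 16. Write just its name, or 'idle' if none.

running at tick 16 = C

t=0: ready={B} → run B
t=1: ready={B,F} → run B
t=2: ready={F} → run F
t=3: ready={C,E,F} → run F
t=4: ready={C,E,F,H} → run F
t=5: ready={C,E,F,H} → run F
t=6: ready={C,E,F,H} → run F
t=7: ready={C,E,F,H} → run F
t=8: ready={C,E,F,H} → run F
t=9: ready={C,E,F,H} → run F
t=10: ready={C,E,H} → run C
t=11: ready={C,E,H} → run C
t=12: ready={C,E,H} → run C
t=13: ready={C,E,H} → run C
t=14: ready={C,E,H} → run C
t=15: ready={C,E,H} → run C
t=16: ready={C,E,H} → run C
t=17: ready={E,H} → run E
t=18: ready={E,H} → run E
t=19: ready={E,H} → run E
t=20: ready={E,H} → run E
t=21: ready={E,H} → run E
t=22: ready={H} → run H
t=23: ready={H} → run H
t=24: ready={H} → run H
t=25: ready={H} → run H
t=26: ready={H} → run H
t=27: ready={H} → run H
t=28: ready={H} → run H
t=29: (idle)
t=30: (idle)
t=31: (idle)
t=32: (idle)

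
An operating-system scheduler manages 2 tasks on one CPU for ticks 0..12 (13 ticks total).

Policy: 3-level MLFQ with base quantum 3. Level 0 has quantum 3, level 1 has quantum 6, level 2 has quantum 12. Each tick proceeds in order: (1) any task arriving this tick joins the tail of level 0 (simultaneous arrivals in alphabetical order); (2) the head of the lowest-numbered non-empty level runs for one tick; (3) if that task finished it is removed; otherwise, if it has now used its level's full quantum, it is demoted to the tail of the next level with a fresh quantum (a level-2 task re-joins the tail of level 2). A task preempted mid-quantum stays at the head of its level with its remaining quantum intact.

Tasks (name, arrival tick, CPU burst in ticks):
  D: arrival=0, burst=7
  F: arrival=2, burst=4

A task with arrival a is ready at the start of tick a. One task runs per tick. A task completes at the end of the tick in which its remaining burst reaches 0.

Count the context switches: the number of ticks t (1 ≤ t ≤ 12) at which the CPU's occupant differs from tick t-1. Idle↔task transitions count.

context switches = 4

t=0: L0/L1/L2 = D/-/- → run D
t=1: L0/L1/L2 = D/-/- → run D
t=2: L0/L1/L2 = DF/-/- → run D
t=3: L0/L1/L2 = F/D/- → run F
t=4: L0/L1/L2 = F/D/- → run F
t=5: L0/L1/L2 = F/D/- → run F
t=6: L0/L1/L2 = -/DF/- → run D
t=7: L0/L1/L2 = -/DF/- → run D
t=8: L0/L1/L2 = -/DF/- → run D
t=9: L0/L1/L2 = -/DF/- → run D
t=10: L0/L1/L2 = -/F/- → run F
t=11: (idle)
t=12: (idle)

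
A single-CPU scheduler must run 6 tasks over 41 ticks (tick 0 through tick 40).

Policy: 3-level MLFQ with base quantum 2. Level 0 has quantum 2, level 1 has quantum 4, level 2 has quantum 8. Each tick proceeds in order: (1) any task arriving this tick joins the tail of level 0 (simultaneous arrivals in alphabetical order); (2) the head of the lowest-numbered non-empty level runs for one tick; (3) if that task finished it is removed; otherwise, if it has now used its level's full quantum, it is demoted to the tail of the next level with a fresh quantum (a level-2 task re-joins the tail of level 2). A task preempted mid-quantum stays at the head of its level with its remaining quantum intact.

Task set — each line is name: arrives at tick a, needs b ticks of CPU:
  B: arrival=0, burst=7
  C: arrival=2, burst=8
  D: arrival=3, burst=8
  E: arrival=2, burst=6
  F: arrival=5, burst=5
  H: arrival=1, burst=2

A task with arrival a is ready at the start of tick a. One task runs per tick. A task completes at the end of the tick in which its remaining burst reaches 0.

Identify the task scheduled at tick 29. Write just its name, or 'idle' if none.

running at tick 29 = F

t=0: L0/L1/L2 = B/-/- → run B
t=1: L0/L1/L2 = BH/-/- → run B
t=2: L0/L1/L2 = HCE/B/- → run H
t=3: L0/L1/L2 = HCED/B/- → run H
t=4: L0/L1/L2 = CED/B/- → run C
t=5: L0/L1/L2 = CEDF/B/- → run C
t=6: L0/L1/L2 = EDF/BC/- → run E
t=7: L0/L1/L2 = EDF/BC/- → run E
t=8: L0/L1/L2 = DF/BCE/- → run D
t=9: L0/L1/L2 = DF/BCE/- → run D
t=10: L0/L1/L2 = F/BCED/- → run F
t=11: L0/L1/L2 = F/BCED/- → run F
t=12: L0/L1/L2 = -/BCEDF/- → run B
t=13: L0/L1/L2 = -/BCEDF/- → run B
t=14: L0/L1/L2 = -/BCEDF/- → run B
t=15: L0/L1/L2 = -/BCEDF/- → run B
t=16: L0/L1/L2 = -/CEDF/B → run C
t=17: L0/L1/L2 = -/CEDF/B → run C
t=18: L0/L1/L2 = -/CEDF/B → run C
t=19: L0/L1/L2 = -/CEDF/B → run C
t=20: L0/L1/L2 = -/EDF/BC → run E
t=21: L0/L1/L2 = -/EDF/BC → run E
t=22: L0/L1/L2 = -/EDF/BC → run E
t=23: L0/L1/L2 = -/EDF/BC → run E
t=24: L0/L1/L2 = -/DF/BC → run D
t=25: L0/L1/L2 = -/DF/BC → run D
t=26: L0/L1/L2 = -/DF/BC → run D
t=27: L0/L1/L2 = -/DF/BC → run D
t=28: L0/L1/L2 = -/F/BCD → run F
t=29: L0/L1/L2 = -/F/BCD → run F
t=30: L0/L1/L2 = -/F/BCD → run F
t=31: L0/L1/L2 = -/-/BCD → run B
t=32: L0/L1/L2 = -/-/CD → run C
t=33: L0/L1/L2 = -/-/CD → run C
t=34: L0/L1/L2 = -/-/D → run D
t=35: L0/L1/L2 = -/-/D → run D
t=36: (idle)
t=37: (idle)
t=38: (idle)
t=39: (idle)
t=40: (idle)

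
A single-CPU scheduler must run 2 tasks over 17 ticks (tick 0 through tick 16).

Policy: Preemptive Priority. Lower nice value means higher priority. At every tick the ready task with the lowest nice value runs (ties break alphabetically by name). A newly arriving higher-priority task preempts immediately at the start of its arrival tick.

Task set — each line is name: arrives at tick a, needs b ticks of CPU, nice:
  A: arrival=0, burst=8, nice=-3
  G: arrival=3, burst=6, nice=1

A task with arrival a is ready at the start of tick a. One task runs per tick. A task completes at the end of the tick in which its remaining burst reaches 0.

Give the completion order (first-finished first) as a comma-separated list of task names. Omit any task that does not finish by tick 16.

t=0: ready={A} → run A
t=1: ready={A} → run A
t=2: ready={A} → run A
t=3: ready={A,G} → run A
t=4: ready={A,G} → run A
t=5: ready={A,G} → run A
t=6: ready={A,G} → run A
t=7: ready={A,G} → run A
t=8: ready={G} → run G
t=9: ready={G} → run G
t=10: ready={G} → run G
t=11: ready={G} → run G
t=12: ready={G} → run G
t=13: ready={G} → run G
t=14: (idle)
t=15: (idle)
t=16: (idle)

completion order = A, G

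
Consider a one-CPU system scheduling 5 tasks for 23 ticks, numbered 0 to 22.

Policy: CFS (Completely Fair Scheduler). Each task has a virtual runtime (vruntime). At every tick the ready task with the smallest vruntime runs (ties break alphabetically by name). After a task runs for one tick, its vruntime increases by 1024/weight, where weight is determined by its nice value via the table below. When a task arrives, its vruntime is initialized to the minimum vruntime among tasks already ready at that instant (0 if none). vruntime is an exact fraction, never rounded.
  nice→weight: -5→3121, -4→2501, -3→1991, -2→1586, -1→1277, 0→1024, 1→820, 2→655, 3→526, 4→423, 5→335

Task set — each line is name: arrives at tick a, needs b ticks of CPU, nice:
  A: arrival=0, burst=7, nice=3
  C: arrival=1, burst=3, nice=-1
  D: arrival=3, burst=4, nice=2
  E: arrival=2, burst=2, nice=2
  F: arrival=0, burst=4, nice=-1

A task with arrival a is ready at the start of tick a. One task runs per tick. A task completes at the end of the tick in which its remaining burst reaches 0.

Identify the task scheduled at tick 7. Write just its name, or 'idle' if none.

t=0: vr[A=0 F=0] → run A
t=1: vr[A=512/263 C=0 F=0] → run C
t=2: vr[A=512/263 C=1024/1277 E=0 F=0] → run E
t=3: vr[A=512/263 C=1024/1277 D=0 E=1024/655 F=0] → run D
t=4: vr[A=512/263 C=1024/1277 D=1024/655 E=1024/655 F=0] → run F
t=5: vr[A=512/263 C=1024/1277 D=1024/655 E=1024/655 F=1024/1277] → run C
t=6: vr[A=512/263 C=2048/1277 D=1024/655 E=1024/655 F=1024/1277] → run F
t=7: vr[A=512/263 C=2048/1277 D=1024/655 E=1024/655 F=2048/1277] → run D
t=8: vr[A=512/263 C=2048/1277 D=2048/655 E=1024/655 F=2048/1277] → run E
t=9: vr[A=512/263 C=2048/1277 D=2048/655 F=2048/1277] → run C
t=10: vr[A=512/263 D=2048/655 F=2048/1277] → run F
t=11: vr[A=512/263 D=2048/655 F=3072/1277] → run A
t=12: vr[A=1024/263 D=2048/655 F=3072/1277] → run F
t=13: vr[A=1024/263 D=2048/655] → run D
t=14: vr[A=1024/263 D=3072/655] → run A
t=15: vr[A=1536/263 D=3072/655] → run D
t=16: vr[A=1536/263] → run A
t=17: vr[A=2048/263] → run A
t=18: vr[A=2560/263] → run A
t=19: vr[A=3072/263] → run A
t=20: (idle)
t=21: (idle)
t=22: (idle)

running at tick 7 = D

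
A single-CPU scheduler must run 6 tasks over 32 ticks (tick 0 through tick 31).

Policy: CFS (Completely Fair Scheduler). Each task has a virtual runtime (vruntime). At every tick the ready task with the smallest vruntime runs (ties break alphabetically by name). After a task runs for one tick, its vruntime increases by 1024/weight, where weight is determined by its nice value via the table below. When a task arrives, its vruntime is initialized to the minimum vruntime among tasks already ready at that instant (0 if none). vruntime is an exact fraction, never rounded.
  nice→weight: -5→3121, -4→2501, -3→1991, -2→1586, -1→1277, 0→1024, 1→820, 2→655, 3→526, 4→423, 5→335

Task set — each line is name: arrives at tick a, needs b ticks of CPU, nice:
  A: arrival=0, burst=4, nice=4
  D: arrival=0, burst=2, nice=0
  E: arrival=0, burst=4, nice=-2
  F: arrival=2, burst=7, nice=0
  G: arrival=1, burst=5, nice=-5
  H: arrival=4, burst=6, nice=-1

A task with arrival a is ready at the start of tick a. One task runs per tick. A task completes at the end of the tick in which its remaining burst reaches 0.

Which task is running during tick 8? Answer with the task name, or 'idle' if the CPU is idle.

running at tick 8 = G

t=0: vr[A=0 D=0 E=0] → run A
t=1: vr[A=1024/423 D=0 E=0 G=0] → run D
t=2: vr[A=1024/423 D=1 E=0 F=0 G=0] → run E
t=3: vr[A=1024/423 D=1 E=512/793 F=0 G=0] → run F
t=4: vr[A=1024/423 D=1 E=512/793 F=1 G=0 H=0] → run G
t=5: vr[A=1024/423 D=1 E=512/793 F=1 G=1024/3121 H=0] → run H
t=6: vr[A=1024/423 D=1 E=512/793 F=1 G=1024/3121 H=1024/1277] → run G
t=7: vr[A=1024/423 D=1 E=512/793 F=1 G=2048/3121 H=1024/1277] → run E
t=8: vr[A=1024/423 D=1 E=1024/793 F=1 G=2048/3121 H=1024/1277] → run G
t=9: vr[A=1024/423 D=1 E=1024/793 F=1 G=3072/3121 H=1024/1277] → run H
t=10: vr[A=1024/423 D=1 E=1024/793 F=1 G=3072/3121 H=2048/1277] → run G
t=11: vr[A=1024/423 D=1 E=1024/793 F=1 G=4096/3121 H=2048/1277] → run D
t=12: vr[A=1024/423 E=1024/793 F=1 G=4096/3121 H=2048/1277] → run F
t=13: vr[A=1024/423 E=1024/793 F=2 G=4096/3121 H=2048/1277] → run E
t=14: vr[A=1024/423 E=1536/793 F=2 G=4096/3121 H=2048/1277] → run G
t=15: vr[A=1024/423 E=1536/793 F=2 H=2048/1277] → run H
t=16: vr[A=1024/423 E=1536/793 F=2 H=3072/1277] → run E
t=17: vr[A=1024/423 F=2 H=3072/1277] → run F
t=18: vr[A=1024/423 F=3 H=3072/1277] → run H
t=19: vr[A=1024/423 F=3 H=4096/1277] → run A
t=20: vr[A=2048/423 F=3 H=4096/1277] → run F
t=21: vr[A=2048/423 F=4 H=4096/1277] → run H
t=22: vr[A=2048/423 F=4 H=5120/1277] → run F
t=23: vr[A=2048/423 F=5 H=5120/1277] → run H
t=24: vr[A=2048/423 F=5] → run A
t=25: vr[A=1024/141 F=5] → run F
t=26: vr[A=1024/141 F=6] → run F
t=27: vr[A=1024/141] → run A
t=28: (idle)
t=29: (idle)
t=30: (idle)
t=31: (idle)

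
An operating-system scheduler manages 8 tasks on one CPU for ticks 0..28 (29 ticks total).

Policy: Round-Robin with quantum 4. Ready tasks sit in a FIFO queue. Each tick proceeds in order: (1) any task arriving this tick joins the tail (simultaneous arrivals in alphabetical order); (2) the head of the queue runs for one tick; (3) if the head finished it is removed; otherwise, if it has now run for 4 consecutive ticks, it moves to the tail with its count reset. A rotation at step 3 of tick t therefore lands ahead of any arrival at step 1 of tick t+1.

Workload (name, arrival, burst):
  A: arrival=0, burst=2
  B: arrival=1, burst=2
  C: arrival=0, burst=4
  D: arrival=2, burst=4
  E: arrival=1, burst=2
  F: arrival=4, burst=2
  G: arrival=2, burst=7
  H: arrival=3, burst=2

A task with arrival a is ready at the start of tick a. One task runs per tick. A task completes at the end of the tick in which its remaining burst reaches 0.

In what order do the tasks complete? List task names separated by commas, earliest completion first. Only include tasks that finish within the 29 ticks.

t=0: queue=[A,C] q_used=0 → run A
t=1: queue=[A,C,B,E] q_used=1 → run A
t=2: queue=[C,B,E,D,G] q_used=0 → run C
t=3: queue=[C,B,E,D,G,H] q_used=1 → run C
t=4: queue=[C,B,E,D,G,H,F] q_used=2 → run C
t=5: queue=[C,B,E,D,G,H,F] q_used=3 → run C
t=6: queue=[B,E,D,G,H,F] q_used=0 → run B
t=7: queue=[B,E,D,G,H,F] q_used=1 → run B
t=8: queue=[E,D,G,H,F] q_used=0 → run E
t=9: queue=[E,D,G,H,F] q_used=1 → run E
t=10: queue=[D,G,H,F] q_used=0 → run D
t=11: queue=[D,G,H,F] q_used=1 → run D
t=12: queue=[D,G,H,F] q_used=2 → run D
t=13: queue=[D,G,H,F] q_used=3 → run D
t=14: queue=[G,H,F] q_used=0 → run G
t=15: queue=[G,H,F] q_used=1 → run G
t=16: queue=[G,H,F] q_used=2 → run G
t=17: queue=[G,H,F] q_used=3 → run G
t=18: queue=[H,F,G] q_used=0 → run H
t=19: queue=[H,F,G] q_used=1 → run H
t=20: queue=[F,G] q_used=0 → run F
t=21: queue=[F,G] q_used=1 → run F
t=22: queue=[G] q_used=0 → run G
t=23: queue=[G] q_used=1 → run G
t=24: queue=[G] q_used=2 → run G
t=25: (idle)
t=26: (idle)
t=27: (idle)
t=28: (idle)

completion order = A, C, B, E, D, H, F, G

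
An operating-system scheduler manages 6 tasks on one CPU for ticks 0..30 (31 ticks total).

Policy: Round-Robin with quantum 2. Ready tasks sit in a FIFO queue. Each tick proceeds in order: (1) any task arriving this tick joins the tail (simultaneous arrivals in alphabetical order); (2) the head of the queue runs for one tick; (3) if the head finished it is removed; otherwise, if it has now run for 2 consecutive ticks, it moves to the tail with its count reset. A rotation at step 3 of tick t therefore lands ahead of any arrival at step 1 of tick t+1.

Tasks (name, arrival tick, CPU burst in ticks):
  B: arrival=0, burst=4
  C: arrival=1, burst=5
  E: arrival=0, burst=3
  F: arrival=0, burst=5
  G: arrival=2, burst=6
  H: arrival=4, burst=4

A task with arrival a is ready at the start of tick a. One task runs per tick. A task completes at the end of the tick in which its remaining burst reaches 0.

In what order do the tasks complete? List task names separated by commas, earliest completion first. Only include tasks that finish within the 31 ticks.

t=0: queue=[B,E,F] q_used=0 → run B
t=1: queue=[B,E,F,C] q_used=1 → run B
t=2: queue=[E,F,C,B,G] q_used=0 → run E
t=3: queue=[E,F,C,B,G] q_used=1 → run E
t=4: queue=[F,C,B,G,E,H] q_used=0 → run F
t=5: queue=[F,C,B,G,E,H] q_used=1 → run F
t=6: queue=[C,B,G,E,H,F] q_used=0 → run C
t=7: queue=[C,B,G,E,H,F] q_used=1 → run C
t=8: queue=[B,G,E,H,F,C] q_used=0 → run B
t=9: queue=[B,G,E,H,F,C] q_used=1 → run B
t=10: queue=[G,E,H,F,C] q_used=0 → run G
t=11: queue=[G,E,H,F,C] q_used=1 → run G
t=12: queue=[E,H,F,C,G] q_used=0 → run E
t=13: queue=[H,F,C,G] q_used=0 → run H
t=14: queue=[H,F,C,G] q_used=1 → run H
t=15: queue=[F,C,G,H] q_used=0 → run F
t=16: queue=[F,C,G,H] q_used=1 → run F
t=17: queue=[C,G,H,F] q_used=0 → run C
t=18: queue=[C,G,H,F] q_used=1 → run C
t=19: queue=[G,H,F,C] q_used=0 → run G
t=20: queue=[G,H,F,C] q_used=1 → run G
t=21: queue=[H,F,C,G] q_used=0 → run H
t=22: queue=[H,F,C,G] q_used=1 → run H
t=23: queue=[F,C,G] q_used=0 → run F
t=24: queue=[C,G] q_used=0 → run C
t=25: queue=[G] q_used=0 → run G
t=26: queue=[G] q_used=1 → run G
t=27: (idle)
t=28: (idle)
t=29: (idle)
t=30: (idle)

completion order = B, E, H, F, C, G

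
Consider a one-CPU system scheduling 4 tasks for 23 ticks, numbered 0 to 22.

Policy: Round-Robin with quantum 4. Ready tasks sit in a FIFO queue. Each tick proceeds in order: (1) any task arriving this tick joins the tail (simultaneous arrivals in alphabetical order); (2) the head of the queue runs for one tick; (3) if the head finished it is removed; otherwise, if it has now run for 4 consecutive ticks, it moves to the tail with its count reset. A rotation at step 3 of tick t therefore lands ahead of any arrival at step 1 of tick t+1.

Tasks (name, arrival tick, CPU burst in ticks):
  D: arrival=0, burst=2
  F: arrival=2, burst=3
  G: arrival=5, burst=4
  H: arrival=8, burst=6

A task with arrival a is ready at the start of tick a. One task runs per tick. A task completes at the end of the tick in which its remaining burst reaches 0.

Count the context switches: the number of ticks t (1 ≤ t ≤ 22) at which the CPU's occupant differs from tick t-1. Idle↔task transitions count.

context switches = 4

t=0: queue=[D] q_used=0 → run D
t=1: queue=[D] q_used=1 → run D
t=2: queue=[F] q_used=0 → run F
t=3: queue=[F] q_used=1 → run F
t=4: queue=[F] q_used=2 → run F
t=5: queue=[G] q_used=0 → run G
t=6: queue=[G] q_used=1 → run G
t=7: queue=[G] q_used=2 → run G
t=8: queue=[G,H] q_used=3 → run G
t=9: queue=[H] q_used=0 → run H
t=10: queue=[H] q_used=1 → run H
t=11: queue=[H] q_used=2 → run H
t=12: queue=[H] q_used=3 → run H
t=13: queue=[H] q_used=0 → run H
t=14: queue=[H] q_used=1 → run H
t=15: (idle)
t=16: (idle)
t=17: (idle)
t=18: (idle)
t=19: (idle)
t=20: (idle)
t=21: (idle)
t=22: (idle)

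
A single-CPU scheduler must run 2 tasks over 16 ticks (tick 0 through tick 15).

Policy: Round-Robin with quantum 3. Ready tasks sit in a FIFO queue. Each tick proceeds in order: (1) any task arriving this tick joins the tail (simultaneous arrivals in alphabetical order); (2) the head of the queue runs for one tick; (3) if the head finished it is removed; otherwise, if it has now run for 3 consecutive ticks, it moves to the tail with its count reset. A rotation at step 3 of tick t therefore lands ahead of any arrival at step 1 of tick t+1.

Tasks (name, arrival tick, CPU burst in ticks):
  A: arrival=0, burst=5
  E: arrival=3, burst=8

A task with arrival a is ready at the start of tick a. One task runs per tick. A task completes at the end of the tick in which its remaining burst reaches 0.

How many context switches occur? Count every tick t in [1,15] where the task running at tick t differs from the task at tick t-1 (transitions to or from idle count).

context switches = 2

t=0: queue=[A] q_used=0 → run A
t=1: queue=[A] q_used=1 → run A
t=2: queue=[A] q_used=2 → run A
t=3: queue=[A,E] q_used=0 → run A
t=4: queue=[A,E] q_used=1 → run A
t=5: queue=[E] q_used=0 → run E
t=6: queue=[E] q_used=1 → run E
t=7: queue=[E] q_used=2 → run E
t=8: queue=[E] q_used=0 → run E
t=9: queue=[E] q_used=1 → run E
t=10: queue=[E] q_used=2 → run E
t=11: queue=[E] q_used=0 → run E
t=12: queue=[E] q_used=1 → run E
t=13: (idle)
t=14: (idle)
t=15: (idle)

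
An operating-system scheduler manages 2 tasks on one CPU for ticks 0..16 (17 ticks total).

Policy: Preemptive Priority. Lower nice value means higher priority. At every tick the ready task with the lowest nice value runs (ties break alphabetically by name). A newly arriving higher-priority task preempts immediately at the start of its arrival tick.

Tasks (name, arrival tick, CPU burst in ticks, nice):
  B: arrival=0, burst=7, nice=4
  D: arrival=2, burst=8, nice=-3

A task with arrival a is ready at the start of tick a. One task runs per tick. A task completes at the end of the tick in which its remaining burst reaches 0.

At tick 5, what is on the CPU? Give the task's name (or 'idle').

running at tick 5 = D

t=0: ready={B} → run B
t=1: ready={B} → run B
t=2: ready={B,D} → run D
t=3: ready={B,D} → run D
t=4: ready={B,D} → run D
t=5: ready={B,D} → run D
t=6: ready={B,D} → run D
t=7: ready={B,D} → run D
t=8: ready={B,D} → run D
t=9: ready={B,D} → run D
t=10: ready={B} → run B
t=11: ready={B} → run B
t=12: ready={B} → run B
t=13: ready={B} → run B
t=14: ready={B} → run B
t=15: (idle)
t=16: (idle)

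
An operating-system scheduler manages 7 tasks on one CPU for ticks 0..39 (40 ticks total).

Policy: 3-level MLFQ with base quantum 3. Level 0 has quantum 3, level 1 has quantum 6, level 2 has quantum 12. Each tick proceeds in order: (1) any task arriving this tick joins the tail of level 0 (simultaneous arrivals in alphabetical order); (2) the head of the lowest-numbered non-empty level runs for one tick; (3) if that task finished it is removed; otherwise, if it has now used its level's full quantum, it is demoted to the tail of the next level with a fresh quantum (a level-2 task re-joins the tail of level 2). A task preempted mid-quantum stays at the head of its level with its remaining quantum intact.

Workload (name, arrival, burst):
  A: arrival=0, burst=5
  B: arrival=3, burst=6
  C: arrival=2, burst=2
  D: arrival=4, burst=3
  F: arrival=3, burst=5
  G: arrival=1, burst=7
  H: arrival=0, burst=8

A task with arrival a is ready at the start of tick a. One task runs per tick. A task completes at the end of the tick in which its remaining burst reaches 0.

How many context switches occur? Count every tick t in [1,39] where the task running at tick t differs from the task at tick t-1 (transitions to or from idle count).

context switches = 12

t=0: L0/L1/L2 = AH/-/- → run A
t=1: L0/L1/L2 = AHG/-/- → run A
t=2: L0/L1/L2 = AHGC/-/- → run A
t=3: L0/L1/L2 = HGCBF/A/- → run H
t=4: L0/L1/L2 = HGCBFD/A/- → run H
t=5: L0/L1/L2 = HGCBFD/A/- → run H
t=6: L0/L1/L2 = GCBFD/AH/- → run G
t=7: L0/L1/L2 = GCBFD/AH/- → run G
t=8: L0/L1/L2 = GCBFD/AH/- → run G
t=9: L0/L1/L2 = CBFD/AHG/- → run C
t=10: L0/L1/L2 = CBFD/AHG/- → run C
t=11: L0/L1/L2 = BFD/AHG/- → run B
t=12: L0/L1/L2 = BFD/AHG/- → run B
t=13: L0/L1/L2 = BFD/AHG/- → run B
t=14: L0/L1/L2 = FD/AHGB/- → run F
t=15: L0/L1/L2 = FD/AHGB/- → run F
t=16: L0/L1/L2 = FD/AHGB/- → run F
t=17: L0/L1/L2 = D/AHGBF/- → run D
t=18: L0/L1/L2 = D/AHGBF/- → run D
t=19: L0/L1/L2 = D/AHGBF/- → run D
t=20: L0/L1/L2 = -/AHGBF/- → run A
t=21: L0/L1/L2 = -/AHGBF/- → run A
t=22: L0/L1/L2 = -/HGBF/- → run H
t=23: L0/L1/L2 = -/HGBF/- → run H
t=24: L0/L1/L2 = -/HGBF/- → run H
t=25: L0/L1/L2 = -/HGBF/- → run H
t=26: L0/L1/L2 = -/HGBF/- → run H
t=27: L0/L1/L2 = -/GBF/- → run G
t=28: L0/L1/L2 = -/GBF/- → run G
t=29: L0/L1/L2 = -/GBF/- → run G
t=30: L0/L1/L2 = -/GBF/- → run G
t=31: L0/L1/L2 = -/BF/- → run B
t=32: L0/L1/L2 = -/BF/- → run B
t=33: L0/L1/L2 = -/BF/- → run B
t=34: L0/L1/L2 = -/F/- → run F
t=35: L0/L1/L2 = -/F/- → run F
t=36: (idle)
t=37: (idle)
t=38: (idle)
t=39: (idle)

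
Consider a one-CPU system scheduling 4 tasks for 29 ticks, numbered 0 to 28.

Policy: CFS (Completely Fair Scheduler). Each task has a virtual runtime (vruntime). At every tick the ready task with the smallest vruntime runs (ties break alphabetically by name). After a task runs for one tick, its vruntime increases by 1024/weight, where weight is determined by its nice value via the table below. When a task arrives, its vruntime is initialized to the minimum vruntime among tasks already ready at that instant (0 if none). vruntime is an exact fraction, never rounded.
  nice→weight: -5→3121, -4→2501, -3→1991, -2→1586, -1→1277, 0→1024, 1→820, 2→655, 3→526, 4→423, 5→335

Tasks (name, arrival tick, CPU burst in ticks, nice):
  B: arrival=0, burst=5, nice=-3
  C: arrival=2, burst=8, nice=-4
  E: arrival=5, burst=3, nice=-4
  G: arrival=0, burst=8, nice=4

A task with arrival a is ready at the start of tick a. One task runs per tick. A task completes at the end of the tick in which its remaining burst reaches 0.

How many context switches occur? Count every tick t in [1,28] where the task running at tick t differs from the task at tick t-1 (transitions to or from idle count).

context switches = 16

t=0: vr[B=0 G=0] → run B
t=1: vr[B=1024/1991 G=0] → run G
t=2: vr[B=1024/1991 C=1024/1991 G=1024/423] → run B
t=3: vr[B=2048/1991 C=1024/1991 G=1024/423] → run C
t=4: vr[B=2048/1991 C=4599808/4979491 G=1024/423] → run C
t=5: vr[B=2048/1991 C=6638592/4979491 E=2048/1991 G=1024/423] → run B
t=6: vr[B=3072/1991 C=6638592/4979491 E=2048/1991 G=1024/423] → run E
t=7: vr[B=3072/1991 C=6638592/4979491 E=7160832/4979491 G=1024/423] → run C
t=8: vr[B=3072/1991 C=8677376/4979491 E=7160832/4979491 G=1024/423] → run E
t=9: vr[B=3072/1991 C=8677376/4979491 E=9199616/4979491 G=1024/423] → run B
t=10: vr[B=4096/1991 C=8677376/4979491 E=9199616/4979491 G=1024/423] → run C
t=11: vr[B=4096/1991 C=10716160/4979491 E=9199616/4979491 G=1024/423] → run E
t=12: vr[B=4096/1991 C=10716160/4979491 G=1024/423] → run B
t=13: vr[C=10716160/4979491 G=1024/423] → run C
t=14: vr[C=12754944/4979491 G=1024/423] → run G
t=15: vr[C=12754944/4979491 G=2048/423] → run C
t=16: vr[C=14793728/4979491 G=2048/423] → run C
t=17: vr[C=16832512/4979491 G=2048/423] → run C
t=18: vr[G=2048/423] → run G
t=19: vr[G=1024/141] → run G
t=20: vr[G=4096/423] → run G
t=21: vr[G=5120/423] → run G
t=22: vr[G=2048/141] → run G
t=23: vr[G=7168/423] → run G
t=24: (idle)
t=25: (idle)
t=26: (idle)
t=27: (idle)
t=28: (idle)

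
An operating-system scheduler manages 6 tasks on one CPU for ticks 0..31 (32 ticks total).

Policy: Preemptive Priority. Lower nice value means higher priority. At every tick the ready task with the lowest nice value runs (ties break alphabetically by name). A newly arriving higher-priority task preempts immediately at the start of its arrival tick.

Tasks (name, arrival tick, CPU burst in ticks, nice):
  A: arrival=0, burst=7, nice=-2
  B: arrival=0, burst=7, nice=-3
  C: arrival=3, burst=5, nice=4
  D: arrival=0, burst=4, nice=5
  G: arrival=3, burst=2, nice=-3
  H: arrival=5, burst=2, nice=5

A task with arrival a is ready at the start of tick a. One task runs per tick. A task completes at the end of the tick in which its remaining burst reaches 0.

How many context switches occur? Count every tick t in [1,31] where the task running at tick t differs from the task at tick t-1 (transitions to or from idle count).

context switches = 6

t=0: ready={A,B,D} → run B
t=1: ready={A,B,D} → run B
t=2: ready={A,B,D} → run B
t=3: ready={A,B,C,D,G} → run B
t=4: ready={A,B,C,D,G} → run B
t=5: ready={A,B,C,D,G,H} → run B
t=6: ready={A,B,C,D,G,H} → run B
t=7: ready={A,C,D,G,H} → run G
t=8: ready={A,C,D,G,H} → run G
t=9: ready={A,C,D,H} → run A
t=10: ready={A,C,D,H} → run A
t=11: ready={A,C,D,H} → run A
t=12: ready={A,C,D,H} → run A
t=13: ready={A,C,D,H} → run A
t=14: ready={A,C,D,H} → run A
t=15: ready={A,C,D,H} → run A
t=16: ready={C,D,H} → run C
t=17: ready={C,D,H} → run C
t=18: ready={C,D,H} → run C
t=19: ready={C,D,H} → run C
t=20: ready={C,D,H} → run C
t=21: ready={D,H} → run D
t=22: ready={D,H} → run D
t=23: ready={D,H} → run D
t=24: ready={D,H} → run D
t=25: ready={H} → run H
t=26: ready={H} → run H
t=27: (idle)
t=28: (idle)
t=29: (idle)
t=30: (idle)
t=31: (idle)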